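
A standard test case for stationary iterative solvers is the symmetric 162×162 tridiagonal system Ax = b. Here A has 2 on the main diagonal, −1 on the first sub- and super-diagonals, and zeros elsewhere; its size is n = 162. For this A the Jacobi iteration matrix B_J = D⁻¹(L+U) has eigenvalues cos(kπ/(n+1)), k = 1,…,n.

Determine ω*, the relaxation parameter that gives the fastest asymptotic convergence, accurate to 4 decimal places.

ω* = 1.9622

½·tridiag(1,0,1) at n=162: λ_k = cos(kπ/163); max |λ| at k=1 ⇒ ρ_J = cos(π/163) ≈ 0.9998.
1 − cos²(π/163) = sin²(π/163) ⇒ √(1−ρ_J²) = sin(π/163) = 0.01927.
Young: ω* = 2/(1+√(1−ρ_J²)) = 2/(1+0.01927) = 2/1.01927 = 1.9622.
At ω = 1.9622 every |λ(B_ω)| = ω−1, so ρ_SOR = 0.9622.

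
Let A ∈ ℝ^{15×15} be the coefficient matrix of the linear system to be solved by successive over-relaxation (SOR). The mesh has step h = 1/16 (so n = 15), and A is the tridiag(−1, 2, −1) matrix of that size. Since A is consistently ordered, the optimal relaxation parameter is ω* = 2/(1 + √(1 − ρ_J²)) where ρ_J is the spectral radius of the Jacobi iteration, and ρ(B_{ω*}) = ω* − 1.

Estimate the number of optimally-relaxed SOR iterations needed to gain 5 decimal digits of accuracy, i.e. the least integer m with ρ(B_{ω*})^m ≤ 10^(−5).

m = 30

[ρ_J] n=15: ρ(B_J) = cos(π/(n+1)) = cos(π/16) = 0.9807853.
√(1−ρ_J²) = |sin(π/16)| = 0.1950903
ω* = 2 / (1 + 0.1950903) = 2 / 1.1950903 ≈ 1.6735137.
and ρ(B_{ω*}) = 1.6735137 − 1 = 0.6735137.
ρ_SOR^m ≤ 10^(−5) ⇔ m ≥ 5·ln10/(−ln 0.6735137) = 11.5129/0.395247 = 29.128; m = ⌈29.128⌉ = 30.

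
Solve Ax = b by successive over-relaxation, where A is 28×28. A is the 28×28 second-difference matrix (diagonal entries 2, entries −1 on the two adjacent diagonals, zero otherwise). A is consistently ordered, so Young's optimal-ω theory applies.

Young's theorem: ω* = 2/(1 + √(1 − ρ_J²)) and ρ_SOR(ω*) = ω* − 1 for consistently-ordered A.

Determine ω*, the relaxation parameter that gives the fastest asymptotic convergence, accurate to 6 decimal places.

With n=28, ρ(Jacobi) = cos(π/29) = 0.994138.
√(1−ρ_J²) simplifies to sin(π/29) = 0.1081190.
ω* = 2 / (1 + 0.1081190) = 2 / 1.1081190 ≈ 1.804860.
and ρ(B_{ω*}) = 1.804860 − 1 = 0.804860.

ω* = 1.804860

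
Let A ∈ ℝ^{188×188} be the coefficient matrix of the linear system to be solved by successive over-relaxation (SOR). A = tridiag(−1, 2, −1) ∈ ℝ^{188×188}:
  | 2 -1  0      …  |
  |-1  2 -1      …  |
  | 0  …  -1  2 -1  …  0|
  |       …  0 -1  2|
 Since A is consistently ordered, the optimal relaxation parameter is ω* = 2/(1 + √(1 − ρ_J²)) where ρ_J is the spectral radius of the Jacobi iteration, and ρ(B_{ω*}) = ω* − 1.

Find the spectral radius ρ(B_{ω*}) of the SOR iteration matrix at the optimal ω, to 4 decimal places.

ρ_SOR = 0.9673

With n=188, ρ(Jacobi) = cos(π/189) = 0.9999.
root = sin(π/189) = 0.01662  (since 1−cos² = sin²).
ω* = 2 / (1 + 0.01662) = 2 / 1.01662 ≈ 1.9673.
Hence ρ(B_{ω*}) = 1.9673 − 1 = 0.9673.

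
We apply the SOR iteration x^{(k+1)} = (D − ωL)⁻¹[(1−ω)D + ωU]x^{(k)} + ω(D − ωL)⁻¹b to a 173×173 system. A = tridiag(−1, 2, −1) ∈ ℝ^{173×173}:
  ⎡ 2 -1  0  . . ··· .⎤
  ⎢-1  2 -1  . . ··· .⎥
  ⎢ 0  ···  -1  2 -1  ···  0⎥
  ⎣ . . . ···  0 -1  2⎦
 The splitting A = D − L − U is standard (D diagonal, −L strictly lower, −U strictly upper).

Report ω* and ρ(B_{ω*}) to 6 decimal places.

n=173: λ(B_J) = 1 − λ(A)/2 = cos(kπ/174); k=1 gives ρ_J = 0.999837.
√(1 − cos²(π/174)) = sin(π/174) ≈ 0.0180541.
ω* = 2/(1+0.0180541) = 1.964532
At ω = 1.964532 every |λ(B_ω)| = ω−1, so ρ_SOR = 0.964532.

ω* = 1.964532, ρ_SOR = 0.964532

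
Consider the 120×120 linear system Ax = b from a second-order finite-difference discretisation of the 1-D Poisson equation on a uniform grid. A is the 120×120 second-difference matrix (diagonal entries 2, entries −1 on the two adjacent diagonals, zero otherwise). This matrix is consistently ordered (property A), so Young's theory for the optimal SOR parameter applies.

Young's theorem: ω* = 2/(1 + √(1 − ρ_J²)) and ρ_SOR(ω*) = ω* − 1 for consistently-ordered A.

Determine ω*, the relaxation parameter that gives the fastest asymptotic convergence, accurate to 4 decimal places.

ω* = 1.9494

B_J for the 120×120 system has eigenvalues cos(kπ/121); ρ_J = cos(π/121) = 0.9997.
1 − cos²(π/121) = sin²(π/121) ⇒ √(1−ρ_J²) = sin(π/121) = 0.02596.
ω* = 2/(1+0.02596) = 1.9494
Hence ρ(B_{ω*}) = 1.9494 − 1 = 0.9494.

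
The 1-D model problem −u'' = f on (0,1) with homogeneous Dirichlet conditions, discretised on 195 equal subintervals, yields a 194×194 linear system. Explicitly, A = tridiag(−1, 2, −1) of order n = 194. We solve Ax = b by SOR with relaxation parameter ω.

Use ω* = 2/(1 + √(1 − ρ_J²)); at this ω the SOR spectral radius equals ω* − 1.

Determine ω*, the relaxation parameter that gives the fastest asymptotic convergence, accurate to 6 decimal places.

ω* = 1.968291

n=194: λ(B_J) = 1 − λ(A)/2 = cos(kπ/195); k=1 gives ρ_J = 0.999870.
√(1−ρ_J²) = |sin(π/195)| = 0.0161100
So ω* = 2/1.0161100 = 1.968291 (Young).
ρ_SOR = ω* − 1 = 1.968291 − 1 = 0.968291.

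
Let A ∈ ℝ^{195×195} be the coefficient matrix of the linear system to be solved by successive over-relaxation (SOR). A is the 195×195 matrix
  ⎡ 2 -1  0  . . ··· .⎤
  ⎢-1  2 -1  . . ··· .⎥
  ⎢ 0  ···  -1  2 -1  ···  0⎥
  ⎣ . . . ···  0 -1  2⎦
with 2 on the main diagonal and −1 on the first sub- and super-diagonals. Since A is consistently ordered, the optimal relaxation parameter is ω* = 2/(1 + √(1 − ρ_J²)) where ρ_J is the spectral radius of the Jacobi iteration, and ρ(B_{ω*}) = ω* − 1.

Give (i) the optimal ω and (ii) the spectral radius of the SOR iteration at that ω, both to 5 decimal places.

[ρ_J] n=195: ρ(B_J) = cos(π/(n+1)) = cos(π/196) = 0.99987.
√(1−ρ_J²) = |sin(π/196)| = 0.016028
[ω*] 2 ÷ (1 + 0.016028) = 2 ÷ 1.016028 = 1.96845.
At ω = 1.96845 every |λ(B_ω)| = ω−1, so ρ_SOR = 0.96845.

ω* = 1.96845, ρ_SOR = 0.96845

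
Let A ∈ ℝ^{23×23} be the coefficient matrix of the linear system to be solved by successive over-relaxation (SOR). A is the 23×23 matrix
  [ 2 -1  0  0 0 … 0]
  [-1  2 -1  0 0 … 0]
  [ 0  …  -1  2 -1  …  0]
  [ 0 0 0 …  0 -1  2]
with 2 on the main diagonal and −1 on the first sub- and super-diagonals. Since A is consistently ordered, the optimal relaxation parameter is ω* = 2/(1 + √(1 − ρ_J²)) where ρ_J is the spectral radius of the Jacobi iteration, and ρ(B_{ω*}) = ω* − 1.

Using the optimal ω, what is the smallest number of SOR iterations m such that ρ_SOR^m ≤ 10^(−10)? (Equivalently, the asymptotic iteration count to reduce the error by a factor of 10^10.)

½·tridiag(1,0,1) at n=23: λ_k = cos(kπ/24); max |λ| at k=1 ⇒ ρ_J = cos(π/24) ≈ 0.9914449.
√(1−ρ_J²) simplifies to sin(π/24) = 0.1305262.
Then 2/(1+√(1−ρ_J²)) = 2/(1+0.1305262); ω* = 2/1.1305262 = 1.7690877.
ρ(B_{ω*}) = ω*−1 = 0.7690877
(0.7690877)^m ≤ 10^{−10}  ⇒  m·ln(0.7690877) ≤ −10·ln10  ⇒  m ≥ 87.701  ⇒  m = 88

m = 88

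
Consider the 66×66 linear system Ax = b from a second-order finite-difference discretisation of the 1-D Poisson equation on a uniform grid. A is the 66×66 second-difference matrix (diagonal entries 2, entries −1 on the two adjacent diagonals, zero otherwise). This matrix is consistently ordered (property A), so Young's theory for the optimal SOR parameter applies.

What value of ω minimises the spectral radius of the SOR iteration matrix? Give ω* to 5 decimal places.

ω* = 1.91045

B_J for the 66×66 system has eigenvalues cos(kπ/67); ρ_J = cos(π/67) = 0.99890.
1 − cos²(π/67) = sin²(π/67) ⇒ √(1−ρ_J²) = sin(π/67) = 0.046872.
ω* = 2 / (1 + 0.046872) = 2 / 1.046872 ≈ 1.91045.
Hence ρ(B_{ω*}) = 1.91045 − 1 = 0.91045.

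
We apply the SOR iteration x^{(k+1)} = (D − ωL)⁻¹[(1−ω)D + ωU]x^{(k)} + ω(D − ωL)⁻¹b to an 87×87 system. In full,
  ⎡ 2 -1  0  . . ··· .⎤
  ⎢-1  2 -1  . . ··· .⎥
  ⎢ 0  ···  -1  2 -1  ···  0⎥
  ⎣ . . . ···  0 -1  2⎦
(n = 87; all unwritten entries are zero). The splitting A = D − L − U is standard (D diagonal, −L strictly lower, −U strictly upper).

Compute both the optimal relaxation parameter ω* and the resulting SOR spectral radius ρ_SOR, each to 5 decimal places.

ω* = 1.93108, ρ_SOR = 0.93108

½·tridiag(1,0,1) at n=87: λ_k = cos(kπ/88); max |λ| at k=1 ⇒ ρ_J = cos(π/88) ≈ 0.99936.
√(1 − cos²(π/88)) = sin(π/88) ≈ 0.035692.
ω* = 2 / (1 + 0.035692) = 2 / 1.035692 ≈ 1.93108.
and ρ(B_{ω*}) = 1.93108 − 1 = 0.93108.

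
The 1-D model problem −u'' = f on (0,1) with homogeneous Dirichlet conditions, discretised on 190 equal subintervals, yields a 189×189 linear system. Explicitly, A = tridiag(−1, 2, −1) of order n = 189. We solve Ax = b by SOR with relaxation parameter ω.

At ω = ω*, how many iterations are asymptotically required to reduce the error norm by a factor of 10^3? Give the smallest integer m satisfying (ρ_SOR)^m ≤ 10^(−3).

m = 209

B_J for the 189×189 system has eigenvalues cos(kπ/190); ρ_J = cos(π/190) = 0.9998633.
root = sin(π/190) = 0.0165339  (since 1−cos² = sin²).
Young: ω* = 2/(1+√(1−ρ_J²)) = 2/(1+0.0165339) = 2/1.0165339 = 1.9674700.
ρ_SOR = ω* − 1 = 1.9674700 − 1 = 0.9674700.
Need (0.9674700)^m ≤ 10^(−3): m ≥ 3·ln10/|ln 0.9674700| = 6.90776/0.0330709 = 208.877 ⇒ m = 209.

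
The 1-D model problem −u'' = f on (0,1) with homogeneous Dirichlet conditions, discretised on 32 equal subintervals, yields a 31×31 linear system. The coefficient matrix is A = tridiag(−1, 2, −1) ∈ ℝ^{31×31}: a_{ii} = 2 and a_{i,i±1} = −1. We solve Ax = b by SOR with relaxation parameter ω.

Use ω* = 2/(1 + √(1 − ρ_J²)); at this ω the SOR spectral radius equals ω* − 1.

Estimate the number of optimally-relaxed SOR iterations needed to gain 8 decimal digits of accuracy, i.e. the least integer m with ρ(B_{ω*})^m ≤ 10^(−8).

spectrum of D⁻¹(L+U) = {cos(kπ/32) : 1≤k≤31}; ρ_J = cos(π/32) = 0.9951847.
root = sin(π/32) = 0.0980171  (since 1−cos² = sin²).
Young: ω* = 2/(1+√(1−ρ_J²)) = 2/(1+0.0980171) = 2/1.0980171 = 1.8214653.
ρ_SOR = ω* − 1 ≈ 0.8214653.
(0.8214653)^m ≤ 10^{−8}  ⇒  m·ln(0.8214653) ≤ −8·ln10  ⇒  m ≥ 93.665  ⇒  m = 94

m = 94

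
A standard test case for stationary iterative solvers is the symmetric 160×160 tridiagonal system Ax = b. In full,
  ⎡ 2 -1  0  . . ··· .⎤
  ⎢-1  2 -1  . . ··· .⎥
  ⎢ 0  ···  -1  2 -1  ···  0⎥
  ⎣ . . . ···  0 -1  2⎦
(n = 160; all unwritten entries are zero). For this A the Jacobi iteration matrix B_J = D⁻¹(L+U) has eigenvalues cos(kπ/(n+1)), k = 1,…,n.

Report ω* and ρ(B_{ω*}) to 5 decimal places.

ω* = 1.96172, ρ_SOR = 0.96172

B_J for the 160×160 system has eigenvalues cos(kπ/161); ρ_J = cos(π/161) = 0.99981.
1 − cos²(π/161) = sin²(π/161) ⇒ √(1−ρ_J²) = sin(π/161) = 0.019512.
Then 2/(1+√(1−ρ_J²)) = 2/(1+0.019512); ω* = 2/1.019512 = 1.96172.
ρ_SOR = ω* − 1 = 1.96172 − 1 = 0.96172.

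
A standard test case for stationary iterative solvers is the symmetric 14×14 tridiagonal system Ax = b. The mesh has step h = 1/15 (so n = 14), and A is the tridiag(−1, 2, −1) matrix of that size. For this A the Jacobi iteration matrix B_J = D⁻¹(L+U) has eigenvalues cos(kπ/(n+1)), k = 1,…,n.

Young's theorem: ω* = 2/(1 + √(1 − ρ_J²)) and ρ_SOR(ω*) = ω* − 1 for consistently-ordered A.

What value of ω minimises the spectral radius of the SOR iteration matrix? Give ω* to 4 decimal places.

B_J for the 14×14 system has eigenvalues cos(kπ/15); ρ_J = cos(π/15) = 0.9781.
√(1−ρ_J²) = |sin(π/15)| = 0.20791
[ω*] 2 ÷ (1 + 0.20791) = 2 ÷ 1.20791 = 1.6558.
At ω = 1.6558 every |λ(B_ω)| = ω−1, so ρ_SOR = 0.6558.

ω* = 1.6558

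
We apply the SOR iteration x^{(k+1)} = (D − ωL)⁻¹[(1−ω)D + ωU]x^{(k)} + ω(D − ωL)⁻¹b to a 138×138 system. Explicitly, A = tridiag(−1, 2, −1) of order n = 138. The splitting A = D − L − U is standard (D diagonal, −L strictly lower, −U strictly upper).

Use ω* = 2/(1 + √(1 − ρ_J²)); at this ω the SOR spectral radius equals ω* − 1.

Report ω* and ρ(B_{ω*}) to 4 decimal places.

ρ_J = max_k |cos(kπ/139)| = cos(π/139) = 0.9997
√(1 − cos²(π/139)) = sin(π/139) ≈ 0.02260.
Young: ω* = 2/(1+√(1−ρ_J²)) = 2/(1+0.02260) = 2/1.02260 = 1.9558.
[ρ_SOR] ω* − 1 = 0.9558.

ω* = 1.9558, ρ_SOR = 0.9558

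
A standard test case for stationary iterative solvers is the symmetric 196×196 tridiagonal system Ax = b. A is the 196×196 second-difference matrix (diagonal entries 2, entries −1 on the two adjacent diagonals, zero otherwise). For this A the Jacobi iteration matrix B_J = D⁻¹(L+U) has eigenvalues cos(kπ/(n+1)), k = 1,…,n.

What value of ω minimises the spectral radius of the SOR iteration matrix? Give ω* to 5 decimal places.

spectrum of D⁻¹(L+U) = {cos(kπ/197) : 1≤k≤196}; ρ_J = cos(π/197) = 0.99987.
1 − cos²(π/197) = sin²(π/197) ⇒ √(1−ρ_J²) = sin(π/197) = 0.015946.
ω* = 2/(1 + 0.015946) = 2/1.015946 = 1.96861.
ρ_SOR = ω* − 1 = 1.96861 − 1 = 0.96861.

ω* = 1.96861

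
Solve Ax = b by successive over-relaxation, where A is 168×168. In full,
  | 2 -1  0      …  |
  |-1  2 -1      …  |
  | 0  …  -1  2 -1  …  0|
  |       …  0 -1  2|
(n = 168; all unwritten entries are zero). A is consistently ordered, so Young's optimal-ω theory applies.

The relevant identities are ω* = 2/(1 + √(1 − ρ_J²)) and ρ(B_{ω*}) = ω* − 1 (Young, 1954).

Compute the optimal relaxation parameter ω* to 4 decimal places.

ω* = 1.9635

spectrum of D⁻¹(L+U) = {cos(kπ/169) : 1≤k≤168}; ρ_J = cos(π/169) = 0.9998.
√(1 − cos²(π/169)) = sin(π/169) ≈ 0.01859.
ω* = 2/(1 + 0.01859) = 2/1.01859 = 1.9635.
ρ_SOR = ω* − 1 = 1.9635 − 1 = 0.9635.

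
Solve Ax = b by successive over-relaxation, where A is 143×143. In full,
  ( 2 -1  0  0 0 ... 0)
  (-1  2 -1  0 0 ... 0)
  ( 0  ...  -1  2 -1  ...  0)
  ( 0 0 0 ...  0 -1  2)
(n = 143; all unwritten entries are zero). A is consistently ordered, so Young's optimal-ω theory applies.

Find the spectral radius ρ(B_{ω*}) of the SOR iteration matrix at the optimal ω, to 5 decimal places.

ρ_SOR = 0.95730

B_J for the 143×143 system has eigenvalues cos(kπ/144); ρ_J = cos(π/144) = 0.99976.
√(1 − cos²(π/144)) = sin(π/144) ≈ 0.021815.
Young: ω* = 2/(1+√(1−ρ_J²)) = 2/(1+0.021815) = 2/1.021815 = 1.95730.
ρ_SOR = ω* − 1 = 1.95730 − 1 = 0.95730.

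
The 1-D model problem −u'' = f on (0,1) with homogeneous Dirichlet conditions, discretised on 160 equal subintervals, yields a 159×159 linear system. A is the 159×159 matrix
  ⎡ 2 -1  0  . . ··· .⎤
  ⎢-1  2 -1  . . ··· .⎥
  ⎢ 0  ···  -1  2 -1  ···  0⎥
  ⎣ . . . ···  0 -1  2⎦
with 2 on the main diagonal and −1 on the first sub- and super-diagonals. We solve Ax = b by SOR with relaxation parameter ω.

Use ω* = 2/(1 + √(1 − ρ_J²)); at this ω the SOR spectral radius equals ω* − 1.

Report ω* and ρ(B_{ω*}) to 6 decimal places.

n=159: λ(B_J) = 1 − λ(A)/2 = cos(kπ/160); k=1 gives ρ_J = 0.999807.
√(1−ρ_J²) = |sin(π/160)| = 0.0196337
So ω* = 2/1.0196337 = 1.961489 (Young).
ρ_SOR = ω* − 1 ≈ 0.961489.

ω* = 1.961489, ρ_SOR = 0.961489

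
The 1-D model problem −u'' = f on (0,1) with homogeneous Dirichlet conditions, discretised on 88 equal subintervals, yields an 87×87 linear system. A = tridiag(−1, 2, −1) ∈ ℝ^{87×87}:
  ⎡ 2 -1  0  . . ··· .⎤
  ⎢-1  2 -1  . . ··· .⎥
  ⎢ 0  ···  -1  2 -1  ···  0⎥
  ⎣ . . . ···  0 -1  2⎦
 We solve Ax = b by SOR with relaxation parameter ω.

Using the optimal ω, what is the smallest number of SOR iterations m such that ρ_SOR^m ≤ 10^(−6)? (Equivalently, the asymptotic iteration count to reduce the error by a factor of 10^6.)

ρ_J = max_k |cos(kπ/88)| = cos(π/88) = 0.9993628
root = sin(π/88) = 0.0356923  (since 1−cos² = sin²).
ω* = 2 / (1 + 0.0356923) = 2 / 1.0356923 ≈ 1.9310755.
ρ_SOR = ω* − 1 ≈ 0.9310755.
ρ_SOR^m ≤ 10^(−6) ⇔ m ≥ 6·ln10/(−ln 0.9310755) = 13.8155/0.0714149 = 193.454; m = ⌈193.454⌉ = 194.

m = 194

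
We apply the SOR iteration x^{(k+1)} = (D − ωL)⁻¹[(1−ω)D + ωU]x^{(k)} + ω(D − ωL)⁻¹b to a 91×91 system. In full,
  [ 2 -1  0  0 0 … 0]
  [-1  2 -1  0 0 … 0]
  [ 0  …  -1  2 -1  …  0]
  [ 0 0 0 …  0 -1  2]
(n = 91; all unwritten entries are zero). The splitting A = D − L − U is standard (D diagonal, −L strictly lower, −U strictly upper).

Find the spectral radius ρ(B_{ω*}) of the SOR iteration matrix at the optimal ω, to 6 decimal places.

ρ_SOR = 0.933972

With n=91, ρ(Jacobi) = cos(π/92) = 0.999417.
√(1 − cos²(π/92)) = sin(π/92) ≈ 0.0341411.
ω* = 2 / (1 + 0.0341411) = 2 / 1.0341411 ≈ 1.933972.
and ρ(B_{ω*}) = 1.933972 − 1 = 0.933972.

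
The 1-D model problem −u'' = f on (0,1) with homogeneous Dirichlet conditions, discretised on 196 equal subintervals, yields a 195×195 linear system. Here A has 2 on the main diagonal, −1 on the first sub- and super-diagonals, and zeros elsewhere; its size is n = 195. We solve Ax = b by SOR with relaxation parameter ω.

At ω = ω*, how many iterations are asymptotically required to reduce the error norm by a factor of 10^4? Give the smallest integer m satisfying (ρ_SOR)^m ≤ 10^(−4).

With n=195, ρ(Jacobi) = cos(π/196) = 0.9998715.
√(1 − cos²(π/196)) = sin(π/196) ≈ 0.0160278.
[ω*] 2 ÷ (1 + 0.0160278) = 2 ÷ 1.0160278 = 1.9684501.
ρ(B_{ω*}) = ω*−1 = 0.9684501
(0.9684501)^m ≤ 10^{−4}  ⇒  m·ln(0.9684501) ≤ −4·ln10  ⇒  m ≥ 287.300  ⇒  m = 288

m = 288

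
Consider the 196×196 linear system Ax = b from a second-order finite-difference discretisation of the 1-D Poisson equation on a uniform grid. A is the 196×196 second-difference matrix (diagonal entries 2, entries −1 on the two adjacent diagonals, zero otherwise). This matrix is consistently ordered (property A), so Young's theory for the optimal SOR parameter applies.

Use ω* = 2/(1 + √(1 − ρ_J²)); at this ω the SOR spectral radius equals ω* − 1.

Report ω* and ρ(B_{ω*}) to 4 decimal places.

ω* = 1.9686, ρ_SOR = 0.9686

½·tridiag(1,0,1) at n=196: λ_k = cos(kπ/197); max |λ| at k=1 ⇒ ρ_J = cos(π/197) ≈ 0.9999.
root = sin(π/197) = 0.01595  (since 1−cos² = sin²).
[ω*] 2 ÷ (1 + 0.01595) = 2 ÷ 1.01595 = 1.9686.
ρ_SOR = ω* − 1 = 1.9686 − 1 = 0.9686.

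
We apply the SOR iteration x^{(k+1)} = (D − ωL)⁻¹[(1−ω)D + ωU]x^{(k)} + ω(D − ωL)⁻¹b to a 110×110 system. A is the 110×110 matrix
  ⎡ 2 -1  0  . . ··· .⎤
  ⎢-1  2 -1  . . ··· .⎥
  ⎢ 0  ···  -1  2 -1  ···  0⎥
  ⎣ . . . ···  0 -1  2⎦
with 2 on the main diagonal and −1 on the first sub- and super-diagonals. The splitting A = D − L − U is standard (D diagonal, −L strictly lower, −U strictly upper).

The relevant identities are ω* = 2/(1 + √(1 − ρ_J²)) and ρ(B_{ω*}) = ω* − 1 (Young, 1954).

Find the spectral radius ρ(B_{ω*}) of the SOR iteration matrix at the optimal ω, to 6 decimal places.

ρ_SOR = 0.944960

With n=110, ρ(Jacobi) = cos(π/111) = 0.999600.
1 − cos²(π/111) = sin²(π/111) ⇒ √(1−ρ_J²) = sin(π/111) = 0.0282989.
Then 2/(1+√(1−ρ_J²)) = 2/(1+0.0282989); ω* = 2/1.0282989 = 1.944960.
ρ_SOR = ω* − 1 = 1.944960 − 1 = 0.944960.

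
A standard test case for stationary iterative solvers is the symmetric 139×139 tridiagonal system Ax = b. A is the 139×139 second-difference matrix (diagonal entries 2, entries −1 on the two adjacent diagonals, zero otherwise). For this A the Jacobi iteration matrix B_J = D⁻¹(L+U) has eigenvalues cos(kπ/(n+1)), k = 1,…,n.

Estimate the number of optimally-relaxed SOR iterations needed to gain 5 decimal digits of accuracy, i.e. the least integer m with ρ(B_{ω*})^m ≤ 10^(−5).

½·tridiag(1,0,1) at n=139: λ_k = cos(kπ/140); max |λ| at k=1 ⇒ ρ_J = cos(π/140) ≈ 0.9997482.
1 − cos²(π/140) = sin²(π/140) ⇒ √(1−ρ_J²) = sin(π/140) = 0.0224381.
ω* = 2/(1 + 0.0224381) = 2/1.0224381 = 1.9561086.
ρ_SOR = ω* − 1 = 1.9561086 − 1 = 0.9561086.
m ≥ 5·ln10 / (−ln 0.9561086) = 256.505; smallest integer m = 257.

m = 257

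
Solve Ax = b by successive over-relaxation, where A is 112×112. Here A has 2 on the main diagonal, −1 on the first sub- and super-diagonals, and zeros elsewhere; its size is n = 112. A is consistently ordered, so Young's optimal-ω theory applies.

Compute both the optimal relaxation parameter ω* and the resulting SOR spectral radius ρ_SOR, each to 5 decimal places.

ω* = 1.94591, ρ_SOR = 0.94591

B_J for the 112×112 system has eigenvalues cos(kπ/113); ρ_J = cos(π/113) = 0.99961.
√(1−ρ_J²) = |sin(π/113)| = 0.027798
ω* = 2 / (1 + 0.027798) = 2 / 1.027798 ≈ 1.94591.
[ρ_SOR] ω* − 1 = 0.94591.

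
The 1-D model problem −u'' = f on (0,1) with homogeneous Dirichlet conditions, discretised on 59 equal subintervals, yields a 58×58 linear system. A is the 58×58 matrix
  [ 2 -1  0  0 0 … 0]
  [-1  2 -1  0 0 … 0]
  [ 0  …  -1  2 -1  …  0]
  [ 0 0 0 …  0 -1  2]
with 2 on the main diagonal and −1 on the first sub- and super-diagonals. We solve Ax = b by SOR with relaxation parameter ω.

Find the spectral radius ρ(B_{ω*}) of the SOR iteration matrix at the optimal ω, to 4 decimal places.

[ρ_J] n=58: ρ(B_J) = cos(π/(n+1)) = cos(π/59) = 0.9986.
1 − cos²(π/59) = sin²(π/59) ⇒ √(1−ρ_J²) = sin(π/59) = 0.05322.
[ω*] 2 ÷ (1 + 0.05322) = 2 ÷ 1.05322 = 1.8989.
Hence ρ(B_{ω*}) = 1.8989 − 1 = 0.8989.

ρ_SOR = 0.8989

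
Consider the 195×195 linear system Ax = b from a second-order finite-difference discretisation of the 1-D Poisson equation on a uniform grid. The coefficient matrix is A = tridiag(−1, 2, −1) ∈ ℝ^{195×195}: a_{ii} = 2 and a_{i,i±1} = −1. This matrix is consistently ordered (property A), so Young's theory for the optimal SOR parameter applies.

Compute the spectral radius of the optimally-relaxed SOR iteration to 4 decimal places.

With n=195, ρ(Jacobi) = cos(π/196) = 0.9999.
√(1 − cos²(π/196)) = sin(π/196) ≈ 0.01603.
ω* = 2 / (1 + 0.01603) = 2 / 1.01603 ≈ 1.9684.
ρ(B_{ω*}) = ω*−1 = 0.9684

ρ_SOR = 0.9684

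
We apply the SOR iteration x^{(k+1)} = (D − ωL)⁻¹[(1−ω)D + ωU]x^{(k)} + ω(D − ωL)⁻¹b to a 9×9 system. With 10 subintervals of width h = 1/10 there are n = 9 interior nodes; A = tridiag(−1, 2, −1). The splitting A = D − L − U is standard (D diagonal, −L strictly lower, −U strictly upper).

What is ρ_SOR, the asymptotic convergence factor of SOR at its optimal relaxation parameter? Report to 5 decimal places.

ρ_J = max_k |cos(kπ/10)| = cos(π/10) = 0.95106
√(1−ρ_J²) = |sin(π/10)| = 0.309017
ω* = 2/(1 + 0.309017) = 2/1.309017 = 1.52786.
[ρ_SOR] ω* − 1 = 0.52786.

ρ_SOR = 0.52786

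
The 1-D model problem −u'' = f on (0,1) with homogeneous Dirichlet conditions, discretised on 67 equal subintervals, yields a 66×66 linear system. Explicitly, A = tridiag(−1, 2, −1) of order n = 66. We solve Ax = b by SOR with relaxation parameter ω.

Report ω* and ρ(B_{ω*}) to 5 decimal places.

n=66: λ(B_J) = 1 − λ(A)/2 = cos(kπ/67); k=1 gives ρ_J = 0.99890.
1 − cos²(π/67) = sin²(π/67) ⇒ √(1−ρ_J²) = sin(π/67) = 0.046872.
[ω*] 2 ÷ (1 + 0.046872) = 2 ÷ 1.046872 = 1.91045.
ρ_SOR = ω* − 1 ≈ 0.91045.

ω* = 1.91045, ρ_SOR = 0.91045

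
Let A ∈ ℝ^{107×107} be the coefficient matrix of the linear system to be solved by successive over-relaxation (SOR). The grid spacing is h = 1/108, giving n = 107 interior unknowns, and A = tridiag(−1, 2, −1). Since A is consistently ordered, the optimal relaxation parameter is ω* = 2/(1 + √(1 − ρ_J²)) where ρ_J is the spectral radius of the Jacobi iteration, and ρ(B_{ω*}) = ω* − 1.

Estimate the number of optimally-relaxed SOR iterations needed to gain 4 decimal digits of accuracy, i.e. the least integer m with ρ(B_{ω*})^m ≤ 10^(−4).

m = 159

[ρ_J] n=107: ρ(B_J) = cos(π/(n+1)) = cos(π/108) = 0.9995770.
√(1 − cos²(π/108)) = sin(π/108) ≈ 0.0290847.
[ω*] 2 ÷ (1 + 0.0290847) = 2 ÷ 1.0290847 = 1.9434746.
ρ_SOR = ω* − 1 = 1.9434746 − 1 = 0.9434746.
4·ln10 = 9.21034; −ln(0.9434746) = 0.0581858; m = ⌈9.21034/0.0581858⌉ = ⌈158.292⌉ = 159.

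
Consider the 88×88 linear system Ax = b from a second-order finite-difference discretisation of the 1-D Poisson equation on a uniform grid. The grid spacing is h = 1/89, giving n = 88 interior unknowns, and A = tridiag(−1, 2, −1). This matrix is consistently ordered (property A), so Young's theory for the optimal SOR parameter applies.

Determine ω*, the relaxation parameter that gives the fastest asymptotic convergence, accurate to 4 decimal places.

ω* = 1.9318

[ρ_J] n=88: ρ(B_J) = cos(π/(n+1)) = cos(π/89) = 0.9994.
√(1−ρ_J²) simplifies to sin(π/89) = 0.03529.
[ω*] 2 ÷ (1 + 0.03529) = 2 ÷ 1.03529 = 1.9318.
and ρ(B_{ω*}) = 1.9318 − 1 = 0.9318.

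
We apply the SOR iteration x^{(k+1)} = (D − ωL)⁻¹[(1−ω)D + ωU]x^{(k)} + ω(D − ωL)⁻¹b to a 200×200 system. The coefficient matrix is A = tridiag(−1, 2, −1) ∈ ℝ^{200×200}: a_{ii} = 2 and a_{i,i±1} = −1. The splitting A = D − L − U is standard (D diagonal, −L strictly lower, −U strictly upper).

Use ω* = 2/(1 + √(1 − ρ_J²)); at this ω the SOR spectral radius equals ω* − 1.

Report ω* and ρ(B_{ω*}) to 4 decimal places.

ω* = 1.9692, ρ_SOR = 0.9692

With n=200, ρ(Jacobi) = cos(π/201) = 0.9999.
√(1−ρ_J²) = |sin(π/201)| = 0.01563
ω* = 2/(1+0.01563) = 1.9692
At ω = 1.9692 every |λ(B_ω)| = ω−1, so ρ_SOR = 0.9692.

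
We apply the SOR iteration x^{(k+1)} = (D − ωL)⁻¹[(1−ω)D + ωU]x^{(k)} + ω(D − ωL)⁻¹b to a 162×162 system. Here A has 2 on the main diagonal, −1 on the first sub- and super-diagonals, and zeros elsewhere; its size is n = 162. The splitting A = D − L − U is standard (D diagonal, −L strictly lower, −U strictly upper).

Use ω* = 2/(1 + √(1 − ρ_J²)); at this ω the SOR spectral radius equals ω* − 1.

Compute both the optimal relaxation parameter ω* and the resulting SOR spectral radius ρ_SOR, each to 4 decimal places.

[ρ_J] n=162: ρ(B_J) = cos(π/(n+1)) = cos(π/163) = 0.9998.
root = sin(π/163) = 0.01927  (since 1−cos² = sin²).
Then 2/(1+√(1−ρ_J²)) = 2/(1+0.01927); ω* = 2/1.01927 = 1.9622.
ρ_SOR = ω* − 1 ≈ 0.9622.

ω* = 1.9622, ρ_SOR = 0.9622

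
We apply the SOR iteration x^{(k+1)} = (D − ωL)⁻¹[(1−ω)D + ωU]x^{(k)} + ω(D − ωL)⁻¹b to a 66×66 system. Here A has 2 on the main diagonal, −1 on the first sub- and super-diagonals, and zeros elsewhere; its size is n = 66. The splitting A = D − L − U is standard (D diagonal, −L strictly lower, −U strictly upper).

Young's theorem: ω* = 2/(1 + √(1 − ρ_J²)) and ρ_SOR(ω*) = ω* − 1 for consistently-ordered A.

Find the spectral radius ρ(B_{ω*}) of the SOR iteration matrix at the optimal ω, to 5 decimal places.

n=66: λ(B_J) = 1 − λ(A)/2 = cos(kπ/67); k=1 gives ρ_J = 0.99890.
√(1−ρ_J²) = |sin(π/67)| = 0.046872
Young: ω* = 2/(1+√(1−ρ_J²)) = 2/(1+0.046872) = 2/1.046872 = 1.91045.
[ρ_SOR] ω* − 1 = 0.91045.

ρ_SOR = 0.91045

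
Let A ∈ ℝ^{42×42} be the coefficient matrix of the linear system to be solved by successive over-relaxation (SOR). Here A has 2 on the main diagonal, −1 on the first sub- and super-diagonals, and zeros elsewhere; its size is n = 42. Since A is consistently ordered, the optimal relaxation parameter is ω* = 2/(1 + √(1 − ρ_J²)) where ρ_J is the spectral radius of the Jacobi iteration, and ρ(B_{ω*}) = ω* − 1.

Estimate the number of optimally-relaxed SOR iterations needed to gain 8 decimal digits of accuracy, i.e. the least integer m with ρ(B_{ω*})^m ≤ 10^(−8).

B_J for the 42×42 system has eigenvalues cos(kπ/43); ρ_J = cos(π/43) = 0.9973323.
√(1−ρ_J²) simplifies to sin(π/43) = 0.0729953.
ω* = 2/(1 + 0.0729953) = 2/1.0729953 = 1.8639411.
and ρ(B_{ω*}) = 1.8639411 − 1 = 0.8639411.
(0.8639411)^m ≤ 10^{−8}  ⇒  m·ln(0.8639411) ≤ −8·ln10  ⇒  m ≥ 125.953  ⇒  m = 126

m = 126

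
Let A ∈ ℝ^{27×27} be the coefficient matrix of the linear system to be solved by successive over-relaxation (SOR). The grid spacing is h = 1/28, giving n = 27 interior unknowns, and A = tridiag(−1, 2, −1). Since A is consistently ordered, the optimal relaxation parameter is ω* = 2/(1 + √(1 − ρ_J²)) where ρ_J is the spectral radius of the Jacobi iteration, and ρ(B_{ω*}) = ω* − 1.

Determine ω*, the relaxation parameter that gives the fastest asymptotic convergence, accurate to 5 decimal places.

ω* = 1.79862

B_J for the 27×27 system has eigenvalues cos(kπ/28); ρ_J = cos(π/28) = 0.99371.
√(1−ρ_J²) simplifies to sin(π/28) = 0.111964.
Young: ω* = 2/(1+√(1−ρ_J²)) = 2/(1+0.111964) = 2/1.111964 = 1.79862.
and ρ(B_{ω*}) = 1.79862 − 1 = 0.79862.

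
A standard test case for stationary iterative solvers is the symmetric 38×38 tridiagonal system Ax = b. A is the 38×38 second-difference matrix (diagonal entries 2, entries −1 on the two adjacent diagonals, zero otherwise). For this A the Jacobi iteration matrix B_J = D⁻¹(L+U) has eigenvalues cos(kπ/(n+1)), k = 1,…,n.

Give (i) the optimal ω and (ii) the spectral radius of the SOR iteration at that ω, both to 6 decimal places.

ω* = 1.851052, ρ_SOR = 0.851052

spectrum of D⁻¹(L+U) = {cos(kπ/39) : 1≤k≤38}; ρ_J = cos(π/39) = 0.996757.
√(1−ρ_J²) = |sin(π/39)| = 0.0804666
ω* = 2 / (1 + 0.0804666) = 2 / 1.0804666 ≈ 1.851052.
and ρ(B_{ω*}) = 1.851052 − 1 = 0.851052.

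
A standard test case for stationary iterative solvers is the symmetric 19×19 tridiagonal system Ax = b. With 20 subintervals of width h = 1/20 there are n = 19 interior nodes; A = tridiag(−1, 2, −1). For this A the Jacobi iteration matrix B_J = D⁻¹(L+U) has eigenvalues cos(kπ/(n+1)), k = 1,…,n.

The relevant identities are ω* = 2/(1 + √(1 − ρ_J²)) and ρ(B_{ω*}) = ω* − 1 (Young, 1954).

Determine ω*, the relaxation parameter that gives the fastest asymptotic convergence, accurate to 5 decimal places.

spectrum of D⁻¹(L+U) = {cos(kπ/20) : 1≤k≤19}; ρ_J = cos(π/20) = 0.98769.
√(1−ρ_J²) = |sin(π/20)| = 0.156434
ω* = 2/(1+0.156434) = 1.72945
[ρ_SOR] ω* − 1 = 0.72945.

ω* = 1.72945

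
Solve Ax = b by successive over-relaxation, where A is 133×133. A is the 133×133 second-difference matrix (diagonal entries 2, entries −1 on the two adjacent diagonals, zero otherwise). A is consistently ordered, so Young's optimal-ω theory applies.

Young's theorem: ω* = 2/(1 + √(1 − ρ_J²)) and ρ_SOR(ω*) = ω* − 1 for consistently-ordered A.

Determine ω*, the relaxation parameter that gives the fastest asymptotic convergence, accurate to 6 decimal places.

ω* = 1.954189

B_J for the 133×133 system has eigenvalues cos(kπ/134); ρ_J = cos(π/134) = 0.999725.
root = sin(π/134) = 0.0234426  (since 1−cos² = sin²).
ω* = 2/(1+0.0234426) = 1.954189
ρ_SOR = ω* − 1 ≈ 0.954189.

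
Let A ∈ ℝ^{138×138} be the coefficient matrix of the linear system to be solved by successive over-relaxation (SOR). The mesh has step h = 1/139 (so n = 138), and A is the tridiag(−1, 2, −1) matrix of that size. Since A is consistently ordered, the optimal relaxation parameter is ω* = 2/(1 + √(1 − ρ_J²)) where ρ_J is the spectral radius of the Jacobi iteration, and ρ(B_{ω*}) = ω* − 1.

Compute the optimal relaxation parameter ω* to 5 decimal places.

n=138: λ(B_J) = 1 − λ(A)/2 = cos(kπ/139); k=1 gives ρ_J = 0.99974.
√(1−ρ_J²) = |sin(π/139)| = 0.022599
Young: ω* = 2/(1+√(1−ρ_J²)) = 2/(1+0.022599) = 2/1.022599 = 1.95580.
ρ_SOR = ω* − 1 ≈ 0.95580.

ω* = 1.95580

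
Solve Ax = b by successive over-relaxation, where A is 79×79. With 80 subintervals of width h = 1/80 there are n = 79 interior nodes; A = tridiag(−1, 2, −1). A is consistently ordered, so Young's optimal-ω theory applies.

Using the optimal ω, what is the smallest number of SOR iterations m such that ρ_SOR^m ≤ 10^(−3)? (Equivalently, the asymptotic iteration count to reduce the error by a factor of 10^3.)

B_J for the 79×79 system has eigenvalues cos(kπ/80); ρ_J = cos(π/80) = 0.9992290.
√(1−ρ_J²) simplifies to sin(π/80) = 0.0392598.
ω* = 2 / (1 + 0.0392598) = 2 / 1.0392598 ≈ 1.9244466.
At ω = 1.9244466 every |λ(B_ω)| = ω−1, so ρ_SOR = 0.9244466.
m ≥ 3·ln10 / (−ln 0.9244466) = 87.930; smallest integer m = 88.

m = 88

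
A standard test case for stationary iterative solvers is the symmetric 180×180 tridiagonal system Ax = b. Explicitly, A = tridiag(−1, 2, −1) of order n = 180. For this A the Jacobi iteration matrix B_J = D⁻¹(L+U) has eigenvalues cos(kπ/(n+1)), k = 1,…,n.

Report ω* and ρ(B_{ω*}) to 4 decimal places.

ω* = 1.9659, ρ_SOR = 0.9659

[ρ_J] n=180: ρ(B_J) = cos(π/(n+1)) = cos(π/181) = 0.9998.
√(1−ρ_J²) simplifies to sin(π/181) = 0.01736.
Young: ω* = 2/(1+√(1−ρ_J²)) = 2/(1+0.01736) = 2/1.01736 = 1.9659.
and ρ(B_{ω*}) = 1.9659 − 1 = 0.9659.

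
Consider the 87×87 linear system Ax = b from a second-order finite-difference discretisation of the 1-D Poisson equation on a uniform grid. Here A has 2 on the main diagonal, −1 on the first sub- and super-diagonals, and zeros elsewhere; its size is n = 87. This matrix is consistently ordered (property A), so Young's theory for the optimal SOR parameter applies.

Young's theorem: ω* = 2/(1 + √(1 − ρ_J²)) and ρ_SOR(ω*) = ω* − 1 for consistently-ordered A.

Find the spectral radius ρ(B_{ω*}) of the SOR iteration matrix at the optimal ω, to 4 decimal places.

B_J for the 87×87 system has eigenvalues cos(kπ/88); ρ_J = cos(π/88) = 0.9994.
√(1−ρ_J²) simplifies to sin(π/88) = 0.03569.
ω* = 2/(1 + 0.03569) = 2/1.03569 = 1.9311.
[ρ_SOR] ω* − 1 = 0.9311.

ρ_SOR = 0.9311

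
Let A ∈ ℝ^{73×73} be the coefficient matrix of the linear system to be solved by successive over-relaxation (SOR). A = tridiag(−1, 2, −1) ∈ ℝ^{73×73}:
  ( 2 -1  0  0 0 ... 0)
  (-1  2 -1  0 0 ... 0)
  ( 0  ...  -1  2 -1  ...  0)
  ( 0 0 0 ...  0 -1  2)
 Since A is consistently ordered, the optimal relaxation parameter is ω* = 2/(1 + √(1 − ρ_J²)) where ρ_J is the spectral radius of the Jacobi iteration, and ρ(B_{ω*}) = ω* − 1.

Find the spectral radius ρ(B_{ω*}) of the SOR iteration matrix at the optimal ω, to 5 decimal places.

ρ_SOR = 0.91857

½·tridiag(1,0,1) at n=73: λ_k = cos(kπ/74); max |λ| at k=1 ⇒ ρ_J = cos(π/74) ≈ 0.99910.
√(1 − cos²(π/74)) = sin(π/74) ≈ 0.042441.
ω* = 2 / (1 + 0.042441) = 2 / 1.042441 ≈ 1.91857.
ρ_SOR = ω* − 1 = 1.91857 − 1 = 0.91857.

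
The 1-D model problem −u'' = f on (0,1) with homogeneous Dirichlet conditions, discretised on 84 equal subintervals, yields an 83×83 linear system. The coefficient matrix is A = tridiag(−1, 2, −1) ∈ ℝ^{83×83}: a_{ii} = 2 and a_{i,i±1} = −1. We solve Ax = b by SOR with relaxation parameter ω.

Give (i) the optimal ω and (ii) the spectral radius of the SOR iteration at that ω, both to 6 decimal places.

ρ_J = max_k |cos(kπ/84)| = cos(π/84) = 0.999301
√(1 − cos²(π/84)) = sin(π/84) ≈ 0.0373912.
Young: ω* = 2/(1+√(1−ρ_J²)) = 2/(1+0.0373912) = 2/1.0373912 = 1.927913.
and ρ(B_{ω*}) = 1.927913 − 1 = 0.927913.

ω* = 1.927913, ρ_SOR = 0.927913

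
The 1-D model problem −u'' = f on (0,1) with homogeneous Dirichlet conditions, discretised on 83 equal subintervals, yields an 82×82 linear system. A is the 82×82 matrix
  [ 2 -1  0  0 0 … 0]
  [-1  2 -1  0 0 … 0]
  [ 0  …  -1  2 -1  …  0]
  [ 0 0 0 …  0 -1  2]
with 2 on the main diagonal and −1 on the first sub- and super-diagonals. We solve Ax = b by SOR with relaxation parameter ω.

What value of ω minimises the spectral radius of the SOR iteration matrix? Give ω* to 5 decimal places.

With n=82, ρ(Jacobi) = cos(π/83) = 0.99928.
√(1−ρ_J²) = |sin(π/83)| = 0.037841
ω* = 2/(1+0.037841) = 1.92708
[ρ_SOR] ω* − 1 = 0.92708.

ω* = 1.92708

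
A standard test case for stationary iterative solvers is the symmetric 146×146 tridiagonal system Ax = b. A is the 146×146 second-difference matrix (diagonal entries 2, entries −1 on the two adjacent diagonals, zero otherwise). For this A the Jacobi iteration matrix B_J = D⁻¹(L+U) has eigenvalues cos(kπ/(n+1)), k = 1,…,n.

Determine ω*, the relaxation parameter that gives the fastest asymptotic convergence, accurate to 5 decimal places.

ω* = 1.95815

B_J for the 146×146 system has eigenvalues cos(kπ/147); ρ_J = cos(π/147) = 0.99977.
root = sin(π/147) = 0.021370  (since 1−cos² = sin²).
So ω* = 2/1.021370 = 1.95815 (Young).
and ρ(B_{ω*}) = 1.95815 − 1 = 0.95815.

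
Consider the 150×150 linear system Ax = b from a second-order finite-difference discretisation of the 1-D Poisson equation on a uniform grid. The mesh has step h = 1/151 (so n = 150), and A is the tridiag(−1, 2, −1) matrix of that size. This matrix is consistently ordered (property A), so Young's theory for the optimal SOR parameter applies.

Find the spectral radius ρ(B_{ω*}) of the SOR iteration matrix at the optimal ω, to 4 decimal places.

[ρ_J] n=150: ρ(B_J) = cos(π/(n+1)) = cos(π/151) = 0.9998.
√(1−ρ_J²) = |sin(π/151)| = 0.02080
ω* = 2/(1+0.02080) = 1.9592
and ρ(B_{ω*}) = 1.9592 − 1 = 0.9592.

ρ_SOR = 0.9592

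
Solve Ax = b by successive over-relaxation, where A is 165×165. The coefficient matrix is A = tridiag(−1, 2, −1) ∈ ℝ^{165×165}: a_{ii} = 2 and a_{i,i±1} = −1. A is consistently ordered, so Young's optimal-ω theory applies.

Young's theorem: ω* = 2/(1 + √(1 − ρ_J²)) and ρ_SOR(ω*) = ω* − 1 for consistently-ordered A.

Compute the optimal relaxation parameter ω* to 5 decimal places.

ω* = 1.96285

With n=165, ρ(Jacobi) = cos(π/166) = 0.99982.
1 − cos²(π/166) = sin²(π/166) ⇒ √(1−ρ_J²) = sin(π/166) = 0.018924.
[ω*] 2 ÷ (1 + 0.018924) = 2 ÷ 1.018924 = 1.96285.
At ω = 1.96285 every |λ(B_ω)| = ω−1, so ρ_SOR = 0.96285.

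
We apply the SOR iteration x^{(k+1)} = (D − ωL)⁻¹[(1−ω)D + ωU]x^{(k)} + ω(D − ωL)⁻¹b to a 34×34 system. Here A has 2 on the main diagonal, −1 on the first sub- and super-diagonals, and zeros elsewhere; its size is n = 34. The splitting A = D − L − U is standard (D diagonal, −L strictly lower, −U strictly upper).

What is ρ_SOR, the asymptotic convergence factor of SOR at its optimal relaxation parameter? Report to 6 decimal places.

ρ_SOR = 0.835470

ρ_J = max_k |cos(kπ/35)| = cos(π/35) = 0.995974
√(1−ρ_J²) = |sin(π/35)| = 0.0896393
ω* = 2 / (1 + 0.0896393) = 2 / 1.0896393 ≈ 1.835470.
ρ_SOR = ω* − 1 ≈ 0.835470.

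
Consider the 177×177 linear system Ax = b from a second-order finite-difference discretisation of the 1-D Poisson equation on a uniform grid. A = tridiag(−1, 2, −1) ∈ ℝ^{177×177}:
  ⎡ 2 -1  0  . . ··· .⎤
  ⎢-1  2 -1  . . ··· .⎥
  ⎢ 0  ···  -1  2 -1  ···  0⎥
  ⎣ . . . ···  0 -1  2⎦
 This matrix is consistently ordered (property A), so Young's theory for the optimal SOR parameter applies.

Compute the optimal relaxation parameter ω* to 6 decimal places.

ω* = 1.965315

½·tridiag(1,0,1) at n=177: λ_k = cos(kπ/178); max |λ| at k=1 ⇒ ρ_J = cos(π/178) ≈ 0.999844.
1 − cos²(π/178) = sin²(π/178) ⇒ √(1−ρ_J²) = sin(π/178) = 0.0176485.
[ω*] 2 ÷ (1 + 0.0176485) = 2 ÷ 1.0176485 = 1.965315.
ρ_SOR = ω* − 1 ≈ 0.965315.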